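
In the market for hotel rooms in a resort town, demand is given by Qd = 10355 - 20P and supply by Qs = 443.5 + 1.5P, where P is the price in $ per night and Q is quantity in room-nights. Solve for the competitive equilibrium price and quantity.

P* = 461, Q* = 1135

At equilibrium Qd = Qs, so 10355 - 20P = 443.5 + 1.5P; collecting terms, 9911.5 = 21.5P and P* = 461.
From the demand curve, Q* = 10355 - 20(461) = 1135.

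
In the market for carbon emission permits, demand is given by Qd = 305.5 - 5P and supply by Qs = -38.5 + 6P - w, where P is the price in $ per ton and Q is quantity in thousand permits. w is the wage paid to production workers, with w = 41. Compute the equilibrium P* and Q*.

P* = 35, Q* = 130.5

With w = 41, supply is Qs = -79.5 + 6P.
Equating demand and supply, 305.5 - 5P = -79.5 + 6P gives 11P = 385, so P* = 35.
Substitute back: Q* = 305.5 - 5(35) = 130.5.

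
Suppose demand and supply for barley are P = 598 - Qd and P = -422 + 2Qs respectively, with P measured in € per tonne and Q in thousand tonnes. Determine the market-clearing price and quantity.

Rewriting in direct form: Qd = 598 - P and Qs = 211 + 0.5P.
Set Qd = Qs: 598 - P = 211 + 0.5P, so 387 = 1.5P and P* = 258.
Substitute back: Q* = 598 - 258 = 340.

P* = 258, Q* = 340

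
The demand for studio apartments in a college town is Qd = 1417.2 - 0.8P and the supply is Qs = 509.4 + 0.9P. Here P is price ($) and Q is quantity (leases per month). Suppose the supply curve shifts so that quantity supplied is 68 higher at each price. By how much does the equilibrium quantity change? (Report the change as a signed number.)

Equating demand and supply, 1417.2 - 0.8P = 509.4 + 0.9P gives 1.7P = 907.8, so P* = 534.
Substitute back: Q* = 1417.2 - 0.8(534) = 990.
After the shift, supply is Qs = 577.4 + 0.9P.
The new intersection has 839.8 = 1.7P, i.e. P = 494, Q = 1022.
ΔQ = 1022 - 990 = 32.

ΔQ = 32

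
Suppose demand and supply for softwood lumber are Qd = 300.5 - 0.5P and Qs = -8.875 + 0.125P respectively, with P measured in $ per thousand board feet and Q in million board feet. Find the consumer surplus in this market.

Equating demand and supply, 300.5 - 0.5P = -8.875 + 0.125P gives 0.625P = 309.375, so P* = 495.
Plugging P* into demand: Q* = 300.5 - 0.5(495) = 53.
Demand choke price (Qd = 0): P = 300.5/0.5 = 601. Consumer surplus = ½ × (601 - 495) × 53 = 2809.

Consumer surplus = 2809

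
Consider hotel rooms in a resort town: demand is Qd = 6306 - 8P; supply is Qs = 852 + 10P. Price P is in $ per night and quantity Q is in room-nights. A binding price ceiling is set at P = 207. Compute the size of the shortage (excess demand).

Shortage = 1728

At P = 207: Qd = 4650 and Qs = 2922.
Shortage = Qd - Qs = 4650 - 2922 = 1728.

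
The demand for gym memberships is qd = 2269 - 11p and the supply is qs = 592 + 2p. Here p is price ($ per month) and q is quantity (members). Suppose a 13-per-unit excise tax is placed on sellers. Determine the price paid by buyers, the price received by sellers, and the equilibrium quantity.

p_b = 131, p_s = 118, q = 828

Sellers keep p_s = p_b - 13 per unit, so supply in terms of the buyer price is qs = 566 + 2p_b.
Market clearing requires 2269 - 11p_b = 566 + 2p_b; hence 1703 = 13p_b and p_b = 131.
So p_s = 118 and the quantity traded is q = 2269 - 11(131) = 828.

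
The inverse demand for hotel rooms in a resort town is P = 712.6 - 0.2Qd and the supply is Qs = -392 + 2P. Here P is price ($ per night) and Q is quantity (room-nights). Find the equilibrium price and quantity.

Solving each curve for Q: Qd = 3563 - 5P.
Set Qd = Qs: 3563 - 5P = -392 + 2P, so 3955 = 7P and P* = 565.
Then Q* = 3563 - 5(565) = 738.

P* = 565, Q* = 738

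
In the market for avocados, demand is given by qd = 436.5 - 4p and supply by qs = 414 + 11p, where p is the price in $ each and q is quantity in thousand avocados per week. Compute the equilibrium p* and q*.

p* = 1.5, q* = 430.5

The market clears where 436.5 - 4p = 414 + 11p. Rearranging, 15p = 22.5, hence p* = 1.5.
Substitute back: q* = 436.5 - 4(1.5) = 430.5.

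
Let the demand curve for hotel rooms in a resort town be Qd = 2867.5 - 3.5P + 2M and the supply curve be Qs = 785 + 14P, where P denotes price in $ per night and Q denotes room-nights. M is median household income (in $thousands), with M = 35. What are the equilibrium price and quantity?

P* = 123, Q* = 2507

With M = 35, demand is Qd = 2937.5 - 3.5P.
At equilibrium Qd = Qs, so 2937.5 - 3.5P = 785 + 14P; collecting terms, 2152.5 = 17.5P and P* = 123.
Plugging P* into demand: Q* = 2937.5 - 3.5(123) = 2507.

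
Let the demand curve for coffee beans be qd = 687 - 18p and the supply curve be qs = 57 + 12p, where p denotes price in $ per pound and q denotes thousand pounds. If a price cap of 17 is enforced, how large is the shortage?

Shortage = 120

At p = 17: qd = 381 and qs = 261.
Shortage = qd - qs = 381 - 261 = 120.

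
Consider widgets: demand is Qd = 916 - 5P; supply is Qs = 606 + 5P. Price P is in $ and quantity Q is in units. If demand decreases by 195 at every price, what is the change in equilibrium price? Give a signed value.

ΔP = -19.5

Set Qd = Qs: 916 - 5P = 606 + 5P, so 310 = 10P and P* = 31.
Substitute back: Q* = 916 - 5(31) = 761.
After the shift, demand is Qd = 721 - 5P.
New equilibrium: 115 = 10P, so P = 11.5 and Q = 663.5.
ΔP = 11.5 - 31 = -19.5.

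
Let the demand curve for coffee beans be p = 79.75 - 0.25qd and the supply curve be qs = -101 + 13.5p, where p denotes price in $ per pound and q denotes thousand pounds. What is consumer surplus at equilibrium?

Consumer surplus = 6216.125

Solving each curve for q: qd = 319 - 4p.
Set qd = qs: 319 - 4p = -101 + 13.5p, so 420 = 17.5p and p* = 24.
From the demand curve, q* = 319 - 4(24) = 223.
Demand choke price (qd = 0): p = 319/4 = 79.75. Consumer surplus = ½ × (79.75 - 24) × 223 = 6216.125.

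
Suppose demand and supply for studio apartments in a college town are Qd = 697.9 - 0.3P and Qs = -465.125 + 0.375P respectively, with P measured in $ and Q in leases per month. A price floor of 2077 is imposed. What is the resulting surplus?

Surplus = 238.95

With P fixed at 2077, quantity demanded is 74.8 and quantity supplied is 313.75.
Surplus = Qs - Qd = 313.75 - 74.8 = 238.95.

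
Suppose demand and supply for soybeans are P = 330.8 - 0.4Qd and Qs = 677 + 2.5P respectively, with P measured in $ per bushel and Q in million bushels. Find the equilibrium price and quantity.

P* = 30, Q* = 752

Solving each curve for Q: Qd = 827 - 2.5P.
Equating demand and supply, 827 - 2.5P = 677 + 2.5P gives 5P = 150, so P* = 30.
From the demand curve, Q* = 827 - 2.5(30) = 752.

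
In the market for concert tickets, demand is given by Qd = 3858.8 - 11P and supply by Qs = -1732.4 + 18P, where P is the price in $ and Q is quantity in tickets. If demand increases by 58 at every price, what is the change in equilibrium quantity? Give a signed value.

ΔQ = 36

Equating demand and supply, 3858.8 - 11P = -1732.4 + 18P gives 29P = 5591.2, so P* = 192.8.
Then Q* = 3858.8 - 11(192.8) = 1738.
After the shift, demand is Qd = 3916.8 - 11P.
New equilibrium: 5649.2 = 29P, so P = 194.8 and Q = 1774.
ΔQ = 1774 - 1738 = 36.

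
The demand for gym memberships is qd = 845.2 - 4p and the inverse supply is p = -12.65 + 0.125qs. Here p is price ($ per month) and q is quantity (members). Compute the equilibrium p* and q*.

Solving each curve for q: qs = 101.2 + 8p.
The market clears where 845.2 - 4p = 101.2 + 8p. Rearranging, 12p = 744, hence p* = 62.
Substitute back: q* = 845.2 - 4(62) = 597.2.

p* = 62, q* = 597.2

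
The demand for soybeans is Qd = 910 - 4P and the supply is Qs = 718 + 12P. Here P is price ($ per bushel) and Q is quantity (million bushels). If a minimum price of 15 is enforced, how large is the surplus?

Surplus = 48

At P = 15: Qd = 850 and Qs = 898.
Surplus = Qs - Qd = 898 - 850 = 48.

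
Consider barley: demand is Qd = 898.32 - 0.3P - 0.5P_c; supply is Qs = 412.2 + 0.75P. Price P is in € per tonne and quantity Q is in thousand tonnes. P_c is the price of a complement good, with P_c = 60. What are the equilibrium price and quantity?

With P_c = 60, demand is Qd = 868.32 - 0.3P.
Equating demand and supply, 868.32 - 0.3P = 412.2 + 0.75P gives 1.05P = 456.12, so P* = 434.4.
Substitute back: Q* = 868.32 - 0.3(434.4) = 738.

P* = 434.4, Q* = 738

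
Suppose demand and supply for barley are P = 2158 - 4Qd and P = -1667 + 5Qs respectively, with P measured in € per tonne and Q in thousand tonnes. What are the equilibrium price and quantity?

P* = 458, Q* = 425

Inverting to quantity form: Qd = 539.5 - 0.25P and Qs = 333.4 + 0.2P.
At equilibrium Qd = Qs, so 539.5 - 0.25P = 333.4 + 0.2P; collecting terms, 206.1 = 0.45P and P* = 458.
Substitute back: Q* = 539.5 - 0.25(458) = 425.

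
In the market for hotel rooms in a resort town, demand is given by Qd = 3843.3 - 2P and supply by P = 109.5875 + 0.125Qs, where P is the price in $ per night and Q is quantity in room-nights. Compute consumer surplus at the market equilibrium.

Solving each curve for Q: Qs = -876.7 + 8P.
The market clears where 3843.3 - 2P = -876.7 + 8P. Rearranging, 10P = 4720, hence P* = 472.
Plugging P* into demand: Q* = 3843.3 - 2(472) = 2899.3.
Demand choke price (Qd = 0): P = 3843.3/2 = 1921.65. Consumer surplus = ½ × (1921.65 - 472) × 2899.3 = 2101485.1225.

Consumer surplus = 2101485.1225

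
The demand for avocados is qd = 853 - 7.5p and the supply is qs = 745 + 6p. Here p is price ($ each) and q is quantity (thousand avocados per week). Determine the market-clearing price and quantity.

p* = 8, q* = 793

Equating demand and supply, 853 - 7.5p = 745 + 6p gives 13.5p = 108, so p* = 8.
Plugging p* into demand: q* = 853 - 7.5(8) = 793.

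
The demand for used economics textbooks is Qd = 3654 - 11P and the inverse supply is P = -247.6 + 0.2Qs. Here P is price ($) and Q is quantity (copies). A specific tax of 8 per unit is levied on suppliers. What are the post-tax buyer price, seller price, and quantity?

In direct form, Qs = 1238 + 5P.
Suppliers keep P_s = P_b - 8 per unit, so supply in terms of the buyer price is Qs = 1198 + 5P_b.
Market clearing requires 3654 - 11P_b = 1198 + 5P_b; hence 2456 = 16P_b and P_b = 153.5.
Then P_s = 153.5 - 8 = 145.5 and Q = 3654 - 11(153.5) = 1965.5.

P_b = 153.5, P_s = 145.5, Q = 1965.5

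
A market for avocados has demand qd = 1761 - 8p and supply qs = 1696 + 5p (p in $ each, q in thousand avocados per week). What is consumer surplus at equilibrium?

The market clears where 1761 - 8p = 1696 + 5p. Rearranging, 13p = 65, hence p* = 5.
From the demand curve, q* = 1761 - 8(5) = 1721.
Demand choke price (qd = 0): p = 1761/8 = 220.125. Consumer surplus = ½ × (220.125 - 5) × 1721 = 185115.0625.

Consumer surplus = 185115.0625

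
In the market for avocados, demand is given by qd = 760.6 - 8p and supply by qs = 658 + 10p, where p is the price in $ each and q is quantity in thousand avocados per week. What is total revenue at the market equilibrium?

The market clears where 760.6 - 8p = 658 + 10p. Rearranging, 18p = 102.6, hence p* = 5.7.
Plugging p* into demand: q* = 760.6 - 8(5.7) = 715.
Total revenue = p* × q* = 5.7 × 715 = 4075.5.

Total revenue = 4075.5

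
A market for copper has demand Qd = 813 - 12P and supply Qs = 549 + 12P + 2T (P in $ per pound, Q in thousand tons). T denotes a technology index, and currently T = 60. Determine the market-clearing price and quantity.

With T = 60, supply is Qs = 669 + 12P.
At equilibrium Qd = Qs, so 813 - 12P = 669 + 12P; collecting terms, 144 = 24P and P* = 6.
Substitute back: Q* = 813 - 12(6) = 741.

P* = 6, Q* = 741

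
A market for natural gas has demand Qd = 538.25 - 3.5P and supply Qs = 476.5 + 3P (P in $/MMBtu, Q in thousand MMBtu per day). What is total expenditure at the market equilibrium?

At equilibrium Qd = Qs, so 538.25 - 3.5P = 476.5 + 3P; collecting terms, 61.75 = 6.5P and P* = 9.5.
Substitute back: Q* = 538.25 - 3.5(9.5) = 505.
Total expenditure = P* × Q* = 9.5 × 505 = 4797.5.

Total expenditure = 4797.5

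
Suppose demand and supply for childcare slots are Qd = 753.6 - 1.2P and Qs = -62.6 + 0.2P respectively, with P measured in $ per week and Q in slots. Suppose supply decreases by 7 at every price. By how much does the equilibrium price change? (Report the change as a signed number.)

The market clears where 753.6 - 1.2P = -62.6 + 0.2P. Rearranging, 1.4P = 816.2, hence P* = 583.
Plugging P* into demand: Q* = 753.6 - 1.2(583) = 54.
After the shift, supply is Qs = -69.6 + 0.2P.
The new intersection has 823.2 = 1.4P, i.e. P = 588, Q = 48.
ΔP = 588 - 583 = 5.

ΔP = 5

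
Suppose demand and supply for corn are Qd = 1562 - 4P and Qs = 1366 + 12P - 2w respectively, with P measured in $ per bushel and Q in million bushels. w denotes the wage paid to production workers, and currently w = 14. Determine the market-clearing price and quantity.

With w = 14, supply is Qs = 1338 + 12P.
Set Qd = Qs: 1562 - 4P = 1338 + 12P, so 224 = 16P and P* = 14.
Substitute back: Q* = 1562 - 4(14) = 1506.

P* = 14, Q* = 1506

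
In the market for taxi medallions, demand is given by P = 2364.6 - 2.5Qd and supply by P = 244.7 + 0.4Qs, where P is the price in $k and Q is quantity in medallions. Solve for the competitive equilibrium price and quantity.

Solving each curve for Q: Qd = 945.84 - 0.4P and Qs = -611.75 + 2.5P.
At equilibrium Qd = Qs, so 945.84 - 0.4P = -611.75 + 2.5P; collecting terms, 1557.59 = 2.9P and P* = 537.1.
From the demand curve, Q* = 945.84 - 0.4(537.1) = 731.

P* = 537.1, Q* = 731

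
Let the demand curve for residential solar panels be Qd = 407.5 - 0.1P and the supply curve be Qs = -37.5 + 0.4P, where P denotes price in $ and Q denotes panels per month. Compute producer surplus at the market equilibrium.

At equilibrium Qd = Qs, so 407.5 - 0.1P = -37.5 + 0.4P; collecting terms, 445 = 0.5P and P* = 890.
From the demand curve, Q* = 407.5 - 0.1(890) = 318.5.
Supply choke price (Qs = 0): P = 93.75. Producer surplus = ½ × (890 - 93.75) × 318.5 = 126802.8125.

Producer surplus = 126802.8125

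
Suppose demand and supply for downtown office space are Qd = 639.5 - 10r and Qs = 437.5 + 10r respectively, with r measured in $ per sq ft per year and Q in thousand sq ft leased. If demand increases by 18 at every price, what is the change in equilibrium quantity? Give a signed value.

ΔQ = 9

Set Qd = Qs: 639.5 - 10r = 437.5 + 10r, so 202 = 20r and r* = 10.1.
Plugging r* into demand: Q* = 639.5 - 10(10.1) = 538.5.
After the shift, demand is Qd = 657.5 - 10r.
The new intersection has 220 = 20r, i.e. r = 11, Q = 547.5.
ΔQ = 547.5 - 538.5 = 9.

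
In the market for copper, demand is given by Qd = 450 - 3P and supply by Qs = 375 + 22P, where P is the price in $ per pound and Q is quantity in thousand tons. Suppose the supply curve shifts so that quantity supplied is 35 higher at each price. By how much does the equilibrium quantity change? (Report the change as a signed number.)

The market clears where 450 - 3P = 375 + 22P. Rearranging, 25P = 75, hence P* = 3.
From the demand curve, Q* = 450 - 3(3) = 441.
After the shift, supply is Qs = 410 + 22P.
The new intersection has 40 = 25P, i.e. P = 1.6, Q = 445.2.
ΔQ = 445.2 - 441 = 4.2.

ΔQ = 4.2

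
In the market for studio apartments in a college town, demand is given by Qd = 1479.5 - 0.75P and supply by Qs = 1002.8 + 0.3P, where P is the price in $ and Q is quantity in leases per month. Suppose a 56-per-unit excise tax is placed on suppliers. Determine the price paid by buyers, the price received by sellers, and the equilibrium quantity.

With a tax of 56 on suppliers, they supply based on the net price P_s = P_b - 56, so Qs = 986 + 0.3P_b.
Set Qd = Qs: 1479.5 - 0.75P_b = 986 + 0.3P_b, so 493.5 = 1.05P_b and P_b = 470.
So P_s = 414 and the quantity traded is Q = 1479.5 - 0.75(470) = 1127.

P_b = 470, P_s = 414, Q = 1127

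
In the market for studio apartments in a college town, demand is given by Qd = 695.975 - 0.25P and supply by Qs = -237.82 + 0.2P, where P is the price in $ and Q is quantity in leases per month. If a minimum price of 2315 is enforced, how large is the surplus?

At P = 2315: Qd = 117.225 and Qs = 225.18.
Surplus = Qs - Qd = 225.18 - 117.225 = 107.955.

Surplus = 107.955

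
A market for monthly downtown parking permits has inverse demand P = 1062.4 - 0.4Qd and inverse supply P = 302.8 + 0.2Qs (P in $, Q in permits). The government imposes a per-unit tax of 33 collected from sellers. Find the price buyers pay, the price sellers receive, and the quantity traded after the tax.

Inverting to quantity form: Qd = 2656 - 2.5P and Qs = -1514 + 5P.
Sellers keep P_s = P_b - 33 per unit, so supply in terms of the buyer price is Qs = -1679 + 5P_b.
Market clearing requires 2656 - 2.5P_b = -1679 + 5P_b; hence 4335 = 7.5P_b and P_b = 578.
Then P_s = 578 - 33 = 545 and Q = 2656 - 2.5(578) = 1211.

P_b = 578, P_s = 545, Q = 1211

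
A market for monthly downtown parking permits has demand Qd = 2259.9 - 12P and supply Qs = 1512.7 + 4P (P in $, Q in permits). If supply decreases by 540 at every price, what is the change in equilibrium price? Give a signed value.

ΔP = 33.75

Equating demand and supply, 2259.9 - 12P = 1512.7 + 4P gives 16P = 747.2, so P* = 46.7.
From the demand curve, Q* = 2259.9 - 12(46.7) = 1699.5.
After the shift, supply is Qs = 972.7 + 4P.
The new intersection has 1287.2 = 16P, i.e. P = 80.45, Q = 1294.5.
ΔP = 80.45 - 46.7 = 33.75.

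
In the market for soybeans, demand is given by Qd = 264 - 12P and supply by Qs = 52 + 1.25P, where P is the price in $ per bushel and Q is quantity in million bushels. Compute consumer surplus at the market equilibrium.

Consumer surplus = 216

Equating demand and supply, 264 - 12P = 52 + 1.25P gives 13.25P = 212, so P* = 16.
From the demand curve, Q* = 264 - 12(16) = 72.
Demand choke price (Qd = 0): P = 264/12 = 22. Consumer surplus = ½ × (22 - 16) × 72 = 216.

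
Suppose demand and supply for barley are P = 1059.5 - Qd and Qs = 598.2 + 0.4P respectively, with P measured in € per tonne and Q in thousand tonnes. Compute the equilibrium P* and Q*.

Rewriting in direct form: Qd = 1059.5 - P.
At equilibrium Qd = Qs, so 1059.5 - P = 598.2 + 0.4P; collecting terms, 461.3 = 1.4P and P* = 329.5.
Plugging P* into demand: Q* = 1059.5 - 329.5 = 730.

P* = 329.5, Q* = 730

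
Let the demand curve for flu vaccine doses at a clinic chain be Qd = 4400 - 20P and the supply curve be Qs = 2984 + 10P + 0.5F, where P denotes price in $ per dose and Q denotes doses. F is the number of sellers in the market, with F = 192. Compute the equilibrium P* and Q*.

P* = 44, Q* = 3520

With F = 192, supply is Qs = 3080 + 10P.
At equilibrium Qd = Qs, so 4400 - 20P = 3080 + 10P; collecting terms, 1320 = 30P and P* = 44.
Substitute back: Q* = 4400 - 20(44) = 3520.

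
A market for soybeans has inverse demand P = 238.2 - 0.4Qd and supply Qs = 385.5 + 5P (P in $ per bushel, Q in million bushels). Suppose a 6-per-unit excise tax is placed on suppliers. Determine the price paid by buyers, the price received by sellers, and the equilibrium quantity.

P_b = 32, P_s = 26, Q = 515.5

Inverting to quantity form: Qd = 595.5 - 2.5P.
Suppliers keep P_s = P_b - 6 per unit, so supply in terms of the buyer price is Qs = 355.5 + 5P_b.
Market clearing requires 595.5 - 2.5P_b = 355.5 + 5P_b; hence 240 = 7.5P_b and P_b = 32.
Then P_s = 32 - 6 = 26 and Q = 595.5 - 2.5(32) = 515.5.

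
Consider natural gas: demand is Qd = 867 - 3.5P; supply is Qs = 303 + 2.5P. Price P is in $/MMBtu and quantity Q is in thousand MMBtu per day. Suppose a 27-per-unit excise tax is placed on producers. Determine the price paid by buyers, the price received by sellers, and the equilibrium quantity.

With a tax of 27 on producers, they supply based on the net price P_s = P_b - 27, so Qs = 235.5 + 2.5P_b.
Market clearing requires 867 - 3.5P_b = 235.5 + 2.5P_b; hence 631.5 = 6P_b and P_b = 105.25.
Then P_s = 105.25 - 27 = 78.25 and Q = 867 - 3.5(105.25) = 498.625.

P_b = 105.25, P_s = 78.25, Q = 498.625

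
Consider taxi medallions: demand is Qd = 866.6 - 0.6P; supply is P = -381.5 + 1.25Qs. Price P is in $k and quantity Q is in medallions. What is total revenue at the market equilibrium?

Total revenue = 251026

Rewriting in direct form: Qs = 305.2 + 0.8P.
Set Qd = Qs: 866.6 - 0.6P = 305.2 + 0.8P, so 561.4 = 1.4P and P* = 401.
From the demand curve, Q* = 866.6 - 0.6(401) = 626.
Total revenue = P* × Q* = 401 × 626 = 251026.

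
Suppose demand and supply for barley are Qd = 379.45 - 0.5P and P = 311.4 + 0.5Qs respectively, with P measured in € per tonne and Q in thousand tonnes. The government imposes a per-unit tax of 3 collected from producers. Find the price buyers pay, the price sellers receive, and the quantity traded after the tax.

P_b = 403.3, P_s = 400.3, Q = 177.8

Rewriting in direct form: Qs = -622.8 + 2P.
The tax drives a wedge P_b - P_s = 3. Substituting P_s = P_b - 3 into supply: Qs = -628.8 + 2P_b.
Equate demand and the shifted supply: 379.45 - 0.5P_b = -628.8 + 2P_b, giving 2.5P_b = 1008.25, so P_b = 403.3.
So P_s = 400.3 and the quantity traded is Q = 379.45 - 0.5(403.3) = 177.8.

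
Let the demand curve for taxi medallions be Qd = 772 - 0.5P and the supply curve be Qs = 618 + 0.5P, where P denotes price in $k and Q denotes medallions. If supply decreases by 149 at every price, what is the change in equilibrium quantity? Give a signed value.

ΔQ = -74.5

Equating demand and supply, 772 - 0.5P = 618 + 0.5P gives P = 154, so P* = 154.
Then Q* = 772 - 0.5(154) = 695.
After the shift, supply is Qs = 469 + 0.5P.
New equilibrium: 303 = P, so P = 303 and Q = 620.5.
ΔQ = 620.5 - 695 = -74.5.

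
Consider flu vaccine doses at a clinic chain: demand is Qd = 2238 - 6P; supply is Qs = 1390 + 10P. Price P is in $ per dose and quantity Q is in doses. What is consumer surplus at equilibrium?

Consumer surplus = 307200

The market clears where 2238 - 6P = 1390 + 10P. Rearranging, 16P = 848, hence P* = 53.
Plugging P* into demand: Q* = 2238 - 6(53) = 1920.
Demand choke price (Qd = 0): P = 2238/6 = 373. Consumer surplus = ½ × (373 - 53) × 1920 = 307200.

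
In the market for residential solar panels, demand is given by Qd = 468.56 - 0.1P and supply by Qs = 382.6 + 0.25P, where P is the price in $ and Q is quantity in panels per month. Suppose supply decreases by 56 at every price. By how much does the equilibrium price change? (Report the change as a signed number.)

The market clears where 468.56 - 0.1P = 382.6 + 0.25P. Rearranging, 0.35P = 85.96, hence P* = 245.6.
Then Q* = 468.56 - 0.1(245.6) = 444.
After the shift, supply is Qs = 326.6 + 0.25P.
The new intersection has 141.96 = 0.35P, i.e. P = 405.6, Q = 428.
ΔP = 405.6 - 245.6 = 160.

ΔP = 160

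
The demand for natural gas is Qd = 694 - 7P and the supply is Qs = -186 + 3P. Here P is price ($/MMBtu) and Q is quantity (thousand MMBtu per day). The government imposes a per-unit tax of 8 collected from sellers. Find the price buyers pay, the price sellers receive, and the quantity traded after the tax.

P_b = 90.4, P_s = 82.4, Q = 61.2

Sellers keep P_s = P_b - 8 per unit, so supply in terms of the buyer price is Qs = -210 + 3P_b.
Equate demand and the shifted supply: 694 - 7P_b = -210 + 3P_b, giving 10P_b = 904, so P_b = 90.4.
So P_s = 82.4 and the quantity traded is Q = 694 - 7(90.4) = 61.2.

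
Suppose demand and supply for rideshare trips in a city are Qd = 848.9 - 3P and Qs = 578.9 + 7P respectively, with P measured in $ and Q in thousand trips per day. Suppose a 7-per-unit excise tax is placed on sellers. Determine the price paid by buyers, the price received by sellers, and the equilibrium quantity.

The tax drives a wedge P_b - P_s = 7. Substituting P_s = P_b - 7 into supply: Qs = 529.9 + 7P_b.
Equate demand and the shifted supply: 848.9 - 3P_b = 529.9 + 7P_b, giving 10P_b = 319, so P_b = 31.9.
So P_s = 24.9 and the quantity traded is Q = 848.9 - 3(31.9) = 753.2.

P_b = 31.9, P_s = 24.9, Q = 753.2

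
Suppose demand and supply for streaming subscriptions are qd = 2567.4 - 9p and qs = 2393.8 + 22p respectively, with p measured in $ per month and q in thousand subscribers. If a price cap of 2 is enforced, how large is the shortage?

Shortage = 111.6

At p = 2: qd = 2549.4 and qs = 2437.8.
Shortage = qd - qs = 2549.4 - 2437.8 = 111.6.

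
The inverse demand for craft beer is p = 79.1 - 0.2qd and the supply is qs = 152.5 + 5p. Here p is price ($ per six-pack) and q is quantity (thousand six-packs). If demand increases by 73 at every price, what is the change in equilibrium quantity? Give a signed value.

Δq = 36.5

Rewriting in direct form: qd = 395.5 - 5p.
Equating demand and supply, 395.5 - 5p = 152.5 + 5p gives 10p = 243, so p* = 24.3.
From the demand curve, q* = 395.5 - 5(24.3) = 274.
After the shift, demand is qd = 468.5 - 5p.
The new intersection has 316 = 10p, i.e. p = 31.6, q = 310.5.
Δq = 310.5 - 274 = 36.5.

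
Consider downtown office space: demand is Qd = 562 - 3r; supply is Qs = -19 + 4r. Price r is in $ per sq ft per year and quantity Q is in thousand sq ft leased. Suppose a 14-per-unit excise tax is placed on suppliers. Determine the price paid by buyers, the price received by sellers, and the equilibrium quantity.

The tax drives a wedge r_b - r_s = 14. Substituting r_s = r_b - 14 into supply: Qs = -75 + 4r_b.
Equate demand and the shifted supply: 562 - 3r_b = -75 + 4r_b, giving 7r_b = 637, so r_b = 91.
Then r_s = 91 - 14 = 77 and Q = 562 - 3(91) = 289.

r_b = 91, r_s = 77, Q = 289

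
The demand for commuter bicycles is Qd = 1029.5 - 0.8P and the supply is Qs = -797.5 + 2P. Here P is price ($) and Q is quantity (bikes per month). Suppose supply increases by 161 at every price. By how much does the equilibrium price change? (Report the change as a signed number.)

ΔP = -57.5

Set Qd = Qs: 1029.5 - 0.8P = -797.5 + 2P, so 1827 = 2.8P and P* = 652.5.
Then Q* = 1029.5 - 0.8(652.5) = 507.5.
After the shift, supply is Qs = -636.5 + 2P.
Re-solving, 2.8P = 1666 gives P = 595 and Q = 553.5.
ΔP = 595 - 652.5 = -57.5.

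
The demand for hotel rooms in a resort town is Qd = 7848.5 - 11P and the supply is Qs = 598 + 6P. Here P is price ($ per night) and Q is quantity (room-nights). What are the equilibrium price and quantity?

The market clears where 7848.5 - 11P = 598 + 6P. Rearranging, 17P = 7250.5, hence P* = 426.5.
Then Q* = 7848.5 - 11(426.5) = 3157.

P* = 426.5, Q* = 3157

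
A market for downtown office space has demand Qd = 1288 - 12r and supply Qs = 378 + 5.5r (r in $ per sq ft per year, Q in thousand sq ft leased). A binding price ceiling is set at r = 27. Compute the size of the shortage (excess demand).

Evaluating both curves at the ceiling price 27 gives Qd = 964, Qs = 526.5.
Shortage = Qd - Qs = 964 - 526.5 = 437.5.

Shortage = 437.5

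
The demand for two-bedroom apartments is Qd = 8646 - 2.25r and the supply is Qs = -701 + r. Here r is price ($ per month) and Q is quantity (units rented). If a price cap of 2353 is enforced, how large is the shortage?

At r = 2353: Qd = 3351.75 and Qs = 1652.
Shortage = Qd - Qs = 3351.75 - 1652 = 1699.75.

Shortage = 1699.75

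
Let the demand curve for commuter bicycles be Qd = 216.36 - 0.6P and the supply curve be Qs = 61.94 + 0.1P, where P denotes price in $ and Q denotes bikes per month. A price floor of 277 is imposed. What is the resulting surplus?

At P = 277: Qd = 50.16 and Qs = 89.64.
Surplus = Qs - Qd = 89.64 - 50.16 = 39.48.

Surplus = 39.48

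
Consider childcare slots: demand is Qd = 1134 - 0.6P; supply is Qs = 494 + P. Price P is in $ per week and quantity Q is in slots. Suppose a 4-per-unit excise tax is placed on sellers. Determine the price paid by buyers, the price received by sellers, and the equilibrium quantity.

With a tax of 4 on sellers, they supply based on the net price P_s = P_b - 4, so Qs = 490 + P_b.
Equate demand and the shifted supply: 1134 - 0.6P_b = 490 + P_b, giving 1.6P_b = 644, so P_b = 402.5.
So P_s = 398.5 and the quantity traded is Q = 1134 - 0.6(402.5) = 892.5.

P_b = 402.5, P_s = 398.5, Q = 892.5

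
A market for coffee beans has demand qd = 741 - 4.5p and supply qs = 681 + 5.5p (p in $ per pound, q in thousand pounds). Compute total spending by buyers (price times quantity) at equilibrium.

Set qd = qs: 741 - 4.5p = 681 + 5.5p, so 60 = 10p and p* = 6.
Plugging p* into demand: q* = 741 - 4.5(6) = 714.
Total spending by buyers = p* × q* = 6 × 714 = 4284.

Total spending by buyers = 4284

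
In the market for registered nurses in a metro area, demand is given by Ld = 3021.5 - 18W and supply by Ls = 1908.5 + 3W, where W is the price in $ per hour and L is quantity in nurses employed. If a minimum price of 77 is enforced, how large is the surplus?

Surplus = 504

Evaluating both curves at the floor price 77 gives Ld = 1635.5, Ls = 2139.5.
Surplus = Ls - Ld = 2139.5 - 1635.5 = 504.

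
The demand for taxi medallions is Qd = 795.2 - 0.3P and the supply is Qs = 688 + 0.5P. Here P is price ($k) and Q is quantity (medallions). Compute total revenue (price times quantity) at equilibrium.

Total revenue = 101170

Set Qd = Qs: 795.2 - 0.3P = 688 + 0.5P, so 107.2 = 0.8P and P* = 134.
Substitute back: Q* = 795.2 - 0.3(134) = 755.
Total revenue = P* × Q* = 134 × 755 = 101170.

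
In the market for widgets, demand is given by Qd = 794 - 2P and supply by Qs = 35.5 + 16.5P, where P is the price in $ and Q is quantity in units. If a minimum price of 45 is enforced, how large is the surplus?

Surplus = 74

With P fixed at 45, quantity demanded is 704 and quantity supplied is 778.
Surplus = Qs - Qd = 778 - 704 = 74.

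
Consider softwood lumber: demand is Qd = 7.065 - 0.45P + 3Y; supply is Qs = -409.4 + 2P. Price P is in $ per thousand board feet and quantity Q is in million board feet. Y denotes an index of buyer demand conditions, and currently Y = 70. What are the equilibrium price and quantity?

P* = 255.7, Q* = 102

With Y = 70, demand is Qd = 217.065 - 0.45P.
Equating demand and supply, 217.065 - 0.45P = -409.4 + 2P gives 2.45P = 626.465, so P* = 255.7.
Then Q* = 217.065 - 0.45(255.7) = 102.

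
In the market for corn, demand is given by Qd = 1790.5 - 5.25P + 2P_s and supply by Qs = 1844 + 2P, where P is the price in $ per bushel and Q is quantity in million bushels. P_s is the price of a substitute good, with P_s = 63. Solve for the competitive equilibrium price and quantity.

P* = 10, Q* = 1864

With P_s = 63, demand is Qd = 1916.5 - 5.25P.
The market clears where 1916.5 - 5.25P = 1844 + 2P. Rearranging, 7.25P = 72.5, hence P* = 10.
Substitute back: Q* = 1916.5 - 5.25(10) = 1864.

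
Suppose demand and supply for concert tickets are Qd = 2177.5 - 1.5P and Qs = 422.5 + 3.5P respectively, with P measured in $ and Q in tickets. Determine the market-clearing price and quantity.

P* = 351, Q* = 1651

The market clears where 2177.5 - 1.5P = 422.5 + 3.5P. Rearranging, 5P = 1755, hence P* = 351.
Then Q* = 2177.5 - 1.5(351) = 1651.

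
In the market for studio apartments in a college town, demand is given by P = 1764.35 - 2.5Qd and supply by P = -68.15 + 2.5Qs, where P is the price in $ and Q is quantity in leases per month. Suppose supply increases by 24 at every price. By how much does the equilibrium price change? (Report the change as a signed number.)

Rewriting in direct form: Qd = 705.74 - 0.4P and Qs = 27.26 + 0.4P.
Set Qd = Qs: 705.74 - 0.4P = 27.26 + 0.4P, so 678.48 = 0.8P and P* = 848.1.
From the demand curve, Q* = 705.74 - 0.4(848.1) = 366.5.
After the shift, supply is Qs = 51.26 + 0.4P.
New equilibrium: 654.48 = 0.8P, so P = 818.1 and Q = 378.5.
ΔP = 818.1 - 848.1 = -30.

ΔP = -30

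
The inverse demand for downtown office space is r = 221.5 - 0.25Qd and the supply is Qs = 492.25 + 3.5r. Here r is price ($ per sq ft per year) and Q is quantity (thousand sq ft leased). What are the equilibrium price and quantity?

Inverting to quantity form: Qd = 886 - 4r.
Equating demand and supply, 886 - 4r = 492.25 + 3.5r gives 7.5r = 393.75, so r* = 52.5.
Plugging r* into demand: Q* = 886 - 4(52.5) = 676.

r* = 52.5, Q* = 676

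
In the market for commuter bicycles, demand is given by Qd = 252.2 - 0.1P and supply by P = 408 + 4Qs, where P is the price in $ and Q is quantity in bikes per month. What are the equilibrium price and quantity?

In direct form, Qs = -102 + 0.25P.
Equating demand and supply, 252.2 - 0.1P = -102 + 0.25P gives 0.35P = 354.2, so P* = 1012.
Plugging P* into demand: Q* = 252.2 - 0.1(1012) = 151.

P* = 1012, Q* = 151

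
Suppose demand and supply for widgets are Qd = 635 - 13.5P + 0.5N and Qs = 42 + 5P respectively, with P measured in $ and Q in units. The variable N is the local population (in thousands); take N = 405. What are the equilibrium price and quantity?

P* = 43, Q* = 257

With N = 405, demand is Qd = 837.5 - 13.5P.
At equilibrium Qd = Qs, so 837.5 - 13.5P = 42 + 5P; collecting terms, 795.5 = 18.5P and P* = 43.
Then Q* = 837.5 - 13.5(43) = 257.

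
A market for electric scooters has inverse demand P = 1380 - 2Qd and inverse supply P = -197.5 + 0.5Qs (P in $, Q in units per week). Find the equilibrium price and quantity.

Inverting to quantity form: Qd = 690 - 0.5P and Qs = 395 + 2P.
Equating demand and supply, 690 - 0.5P = 395 + 2P gives 2.5P = 295, so P* = 118.
Then Q* = 690 - 0.5(118) = 631.

P* = 118, Q* = 631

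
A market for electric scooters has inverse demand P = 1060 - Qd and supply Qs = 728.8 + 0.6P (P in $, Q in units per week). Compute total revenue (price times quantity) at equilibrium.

Total revenue = 176571

Inverting to quantity form: Qd = 1060 - P.
At equilibrium Qd = Qs, so 1060 - P = 728.8 + 0.6P; collecting terms, 331.2 = 1.6P and P* = 207.
From the demand curve, Q* = 1060 - 207 = 853.
Total revenue = P* × Q* = 207 × 853 = 176571.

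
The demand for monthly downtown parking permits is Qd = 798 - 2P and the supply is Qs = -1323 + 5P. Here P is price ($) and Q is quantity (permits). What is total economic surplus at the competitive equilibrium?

At equilibrium Qd = Qs, so 798 - 2P = -1323 + 5P; collecting terms, 2121 = 7P and P* = 303.
From the demand curve, Q* = 798 - 2(303) = 192.
Demand choke price = 399; supply choke price = 264.6. CS = ½(399 - 303)(192) = 9216; PS = ½(303 - 264.6)(192) = 3686.4. Total surplus = 12902.4.

Total surplus = 12902.4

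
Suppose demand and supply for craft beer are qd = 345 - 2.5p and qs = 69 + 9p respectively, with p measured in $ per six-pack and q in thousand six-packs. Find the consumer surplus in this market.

At equilibrium qd = qs, so 345 - 2.5p = 69 + 9p; collecting terms, 276 = 11.5p and p* = 24.
Then q* = 345 - 2.5(24) = 285.
Demand choke price (qd = 0): p = 345/2.5 = 138. Consumer surplus = ½ × (138 - 24) × 285 = 16245.

Consumer surplus = 16245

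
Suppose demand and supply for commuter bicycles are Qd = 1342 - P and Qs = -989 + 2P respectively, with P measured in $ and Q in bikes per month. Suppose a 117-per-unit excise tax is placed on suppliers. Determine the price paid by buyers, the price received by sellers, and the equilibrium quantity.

P_b = 855, P_s = 738, Q = 487

Suppliers keep P_s = P_b - 117 per unit, so supply in terms of the buyer price is Qs = -1223 + 2P_b.
Market clearing requires 1342 - P_b = -1223 + 2P_b; hence 2565 = 3P_b and P_b = 855.
So P_s = 738 and the quantity traded is Q = 1342 - 855 = 487.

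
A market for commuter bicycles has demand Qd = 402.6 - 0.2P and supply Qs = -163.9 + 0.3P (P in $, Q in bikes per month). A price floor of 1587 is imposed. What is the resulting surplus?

Evaluating both curves at the floor price 1587 gives Qd = 85.2, Qs = 312.2.
Surplus = Qs - Qd = 312.2 - 85.2 = 227.

Surplus = 227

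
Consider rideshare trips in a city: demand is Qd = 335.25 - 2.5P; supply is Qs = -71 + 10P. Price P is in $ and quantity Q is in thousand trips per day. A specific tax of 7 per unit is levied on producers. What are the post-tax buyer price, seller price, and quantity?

P_b = 38.1, P_s = 31.1, Q = 240

The tax drives a wedge P_b - P_s = 7. Substituting P_s = P_b - 7 into supply: Qs = -141 + 10P_b.
Equate demand and the shifted supply: 335.25 - 2.5P_b = -141 + 10P_b, giving 12.5P_b = 476.25, so P_b = 38.1.
Then P_s = 38.1 - 7 = 31.1 and Q = 335.25 - 2.5(38.1) = 240.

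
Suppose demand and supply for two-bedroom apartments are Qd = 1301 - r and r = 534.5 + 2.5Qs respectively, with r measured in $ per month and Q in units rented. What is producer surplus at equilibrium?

Rewriting in direct form: Qs = -213.8 + 0.4r.
The market clears where 1301 - r = -213.8 + 0.4r. Rearranging, 1.4r = 1514.8, hence r* = 1082.
Substitute back: Q* = 1301 - 1082 = 219.
Supply choke price (Qs = 0): r = 534.5. Producer surplus = ½ × (1082 - 534.5) × 219 = 59951.25.

Producer surplus = 59951.25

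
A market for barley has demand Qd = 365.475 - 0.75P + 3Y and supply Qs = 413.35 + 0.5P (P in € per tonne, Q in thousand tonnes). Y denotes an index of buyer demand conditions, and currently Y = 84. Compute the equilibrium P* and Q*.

P* = 163.3, Q* = 495

With Y = 84, demand is Qd = 617.475 - 0.75P.
Set Qd = Qs: 617.475 - 0.75P = 413.35 + 0.5P, so 204.125 = 1.25P and P* = 163.3.
Substitute back: Q* = 617.475 - 0.75(163.3) = 495.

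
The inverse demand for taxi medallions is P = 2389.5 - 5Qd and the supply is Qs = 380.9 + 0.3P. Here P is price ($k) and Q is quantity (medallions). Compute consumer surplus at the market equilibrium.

Solving each curve for Q: Qd = 477.9 - 0.2P.
Set Qd = Qs: 477.9 - 0.2P = 380.9 + 0.3P, so 97 = 0.5P and P* = 194.
From the demand curve, Q* = 477.9 - 0.2(194) = 439.1.
Demand choke price (Qd = 0): P = 477.9/0.2 = 2389.5. Consumer surplus = ½ × (2389.5 - 194) × 439.1 = 482022.025.

Consumer surplus = 482022.025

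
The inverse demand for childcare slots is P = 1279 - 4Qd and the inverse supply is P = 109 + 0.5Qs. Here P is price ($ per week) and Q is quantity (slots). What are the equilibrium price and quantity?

Solving each curve for Q: Qd = 319.75 - 0.25P and Qs = -218 + 2P.
At equilibrium Qd = Qs, so 319.75 - 0.25P = -218 + 2P; collecting terms, 537.75 = 2.25P and P* = 239.
Plugging P* into demand: Q* = 319.75 - 0.25(239) = 260.

P* = 239, Q* = 260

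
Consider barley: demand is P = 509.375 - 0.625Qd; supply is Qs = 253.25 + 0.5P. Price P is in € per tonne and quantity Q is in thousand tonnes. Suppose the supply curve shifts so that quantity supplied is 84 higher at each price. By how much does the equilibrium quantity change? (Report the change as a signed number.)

ΔQ = 64

Rewriting in direct form: Qd = 815 - 1.6P.
Equating demand and supply, 815 - 1.6P = 253.25 + 0.5P gives 2.1P = 561.75, so P* = 267.5.
Substitute back: Q* = 815 - 1.6(267.5) = 387.
After the shift, supply is Qs = 337.25 + 0.5P.
New equilibrium: 477.75 = 2.1P, so P = 227.5 and Q = 451.
ΔQ = 451 - 387 = 64.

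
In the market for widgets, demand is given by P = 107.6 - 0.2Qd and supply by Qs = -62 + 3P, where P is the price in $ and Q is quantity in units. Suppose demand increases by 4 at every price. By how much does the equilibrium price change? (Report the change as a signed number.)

ΔP = 0.5

Inverting to quantity form: Qd = 538 - 5P.
Set Qd = Qs: 538 - 5P = -62 + 3P, so 600 = 8P and P* = 75.
Substitute back: Q* = 538 - 5(75) = 163.
After the shift, demand is Qd = 542 - 5P.
New equilibrium: 604 = 8P, so P = 75.5 and Q = 164.5.
ΔP = 75.5 - 75 = 0.5.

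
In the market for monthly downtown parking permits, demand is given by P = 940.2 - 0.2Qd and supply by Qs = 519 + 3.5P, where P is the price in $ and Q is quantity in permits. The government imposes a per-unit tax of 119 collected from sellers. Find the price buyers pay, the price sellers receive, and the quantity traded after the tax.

Inverting to quantity form: Qd = 4701 - 5P.
Sellers keep P_s = P_b - 119 per unit, so supply in terms of the buyer price is Qs = 102.5 + 3.5P_b.
Market clearing requires 4701 - 5P_b = 102.5 + 3.5P_b; hence 4598.5 = 8.5P_b and P_b = 541.
So P_s = 422 and the quantity traded is Q = 4701 - 5(541) = 1996.

P_b = 541, P_s = 422, Q = 1996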